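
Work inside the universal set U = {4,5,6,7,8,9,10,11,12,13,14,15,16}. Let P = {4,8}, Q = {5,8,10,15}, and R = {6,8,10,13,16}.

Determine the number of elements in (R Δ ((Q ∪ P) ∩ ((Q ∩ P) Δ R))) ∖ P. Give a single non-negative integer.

Q ∪ P = {4,5,8,10,15}
Q ∩ P = {8}
(Q ∩ P) Δ R = {6,10,13,16}
(Q ∪ P) ∩ ((Q ∩ P) Δ R) = {10}
R Δ ((Q ∪ P) ∩ ((Q ∩ P) Δ R)) = {6,8,13,16}
(R Δ ((Q ∪ P) ∩ ((Q ∩ P) Δ R))) ∖ P = {6,13,16}
|(R Δ ((Q ∪ P) ∩ ((Q ∩ P) Δ R))) ∖ P| = 3

3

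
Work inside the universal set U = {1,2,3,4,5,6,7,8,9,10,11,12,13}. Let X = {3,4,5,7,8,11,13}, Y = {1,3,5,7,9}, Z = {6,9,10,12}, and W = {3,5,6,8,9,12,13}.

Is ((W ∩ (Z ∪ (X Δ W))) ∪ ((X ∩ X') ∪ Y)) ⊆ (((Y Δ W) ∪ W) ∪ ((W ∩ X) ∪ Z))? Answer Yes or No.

Yes

X Δ W = {4,6,7,9,11,12}
Z ∪ (X Δ W) = {4,6,7,9,10,11,12}
W ∩ (Z ∪ (X Δ W)) = {6,9,12}
X' = {1,2,6,9,10,12}
X ∩ X' = {}
(X ∩ X') ∪ Y = {1,3,5,7,9}
(W ∩ (Z ∪ (X Δ W))) ∪ ((X ∩ X') ∪ Y) = {1,3,5,6,7,9,12}
Y Δ W = {1,6,7,8,12,13}
(Y Δ W) ∪ W = {1,3,5,6,7,8,9,12,13}
W ∩ X = {3,5,8,13}
(W ∩ X) ∪ Z = {3,5,6,8,9,10,12,13}
((Y Δ W) ∪ W) ∪ ((W ∩ X) ∪ Z) = {1,3,5,6,7,8,9,10,12,13}
Every element of {1,3,5,6,7,9,12} is in {1,3,5,6,7,8,9,10,12,13}, so (W ∩ (Z ∪ (X Δ W))) ∪ ((X ∩ X') ∪ Y) ⊆ ((Y Δ W) ∪ W) ∪ ((W ∩ X) ∪ Z).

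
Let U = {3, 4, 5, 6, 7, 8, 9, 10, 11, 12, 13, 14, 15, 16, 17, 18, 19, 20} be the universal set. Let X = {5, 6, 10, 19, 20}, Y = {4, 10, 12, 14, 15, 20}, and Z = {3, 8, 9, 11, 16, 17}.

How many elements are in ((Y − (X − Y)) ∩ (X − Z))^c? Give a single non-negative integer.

X − Y = {5, 6, 19}
Y − (X − Y) = {4, 10, 12, 14, 15, 20}
X − Z = {5, 6, 10, 19, 20}
(Y − (X − Y)) ∩ (X − Z) = {10, 20}
((Y − (X − Y)) ∩ (X − Z))^c = {3, 4, 5, 6, 7, 8, 9, 11, 12, 13, 14, 15, 16, 17, 18, 19}
|((Y − (X − Y)) ∩ (X − Z))^c| = 16

16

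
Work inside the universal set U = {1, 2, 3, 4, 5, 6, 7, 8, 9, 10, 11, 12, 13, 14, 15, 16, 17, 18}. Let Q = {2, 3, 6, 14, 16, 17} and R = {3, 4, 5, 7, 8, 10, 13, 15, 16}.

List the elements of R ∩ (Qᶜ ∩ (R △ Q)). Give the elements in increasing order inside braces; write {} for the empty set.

{4, 5, 7, 8, 10, 13, 15}

Qᶜ = {1, 4, 5, 7, 8, 9, 10, 11, 12, 13, 15, 18}
R △ Q = {2, 4, 5, 6, 7, 8, 10, 13, 14, 15, 17}
Qᶜ ∩ (R △ Q) = {4, 5, 7, 8, 10, 13, 15}
R ∩ (Qᶜ ∩ (R △ Q)) = {4, 5, 7, 8, 10, 13, 15}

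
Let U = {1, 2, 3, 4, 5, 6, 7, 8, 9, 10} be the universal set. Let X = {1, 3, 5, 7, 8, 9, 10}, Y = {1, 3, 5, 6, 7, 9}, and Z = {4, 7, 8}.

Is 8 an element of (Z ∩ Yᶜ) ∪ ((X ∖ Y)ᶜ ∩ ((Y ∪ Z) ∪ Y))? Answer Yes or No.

8 ∉ Y, so 8 ∈ Yᶜ
8 ∈ Z and 8 ∈ Yᶜ, so 8 ∈ Z ∩ Yᶜ
8 ∈ X and 8 ∉ Y, so 8 ∈ X ∖ Y
8 ∉ (X ∖ Y)ᶜ since 8 ∈ (X ∖ Y)
8 ∉ Y and 8 ∈ Z, so 8 ∈ Y ∪ Z
8 ∈ (Y ∪ Z) and 8 ∉ Y, so 8 ∈ (Y ∪ Z) ∪ Y
8 ∉ (X ∖ Y)ᶜ and 8 ∈ ((Y ∪ Z) ∪ Y), so 8 ∉ (X ∖ Y)ᶜ ∩ ((Y ∪ Z) ∪ Y)
8 ∈ (Z ∩ Yᶜ) and 8 ∉ ((X ∖ Y)ᶜ ∩ ((Y ∪ Z) ∪ Y)), so 8 ∈ (Z ∩ Yᶜ) ∪ ((X ∖ Y)ᶜ ∩ ((Y ∪ Z) ∪ Y))

Yes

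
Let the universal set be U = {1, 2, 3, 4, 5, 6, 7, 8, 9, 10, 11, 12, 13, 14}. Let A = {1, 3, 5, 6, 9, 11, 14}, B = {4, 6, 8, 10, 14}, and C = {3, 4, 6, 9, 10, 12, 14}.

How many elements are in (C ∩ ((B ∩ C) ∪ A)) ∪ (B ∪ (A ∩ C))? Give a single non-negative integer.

B ∩ C = {4, 6, 10, 14}
(B ∩ C) ∪ A = {1, 3, 4, 5, 6, 9, 10, 11, 14}
C ∩ ((B ∩ C) ∪ A) = {3, 4, 6, 9, 10, 14}
A ∩ C = {3, 6, 9, 14}
B ∪ (A ∩ C) = {3, 4, 6, 8, 9, 10, 14}
(C ∩ ((B ∩ C) ∪ A)) ∪ (B ∪ (A ∩ C)) = {3, 4, 6, 8, 9, 10, 14}
|(C ∩ ((B ∩ C) ∪ A)) ∪ (B ∪ (A ∩ C))| = 7

7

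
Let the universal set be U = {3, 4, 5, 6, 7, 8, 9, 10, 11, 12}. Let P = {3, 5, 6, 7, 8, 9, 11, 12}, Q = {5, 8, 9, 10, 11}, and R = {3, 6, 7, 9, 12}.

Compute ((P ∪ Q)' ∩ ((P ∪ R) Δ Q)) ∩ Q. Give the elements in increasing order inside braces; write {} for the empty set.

P ∪ Q = {3, 5, 6, 7, 8, 9, 10, 11, 12}
(P ∪ Q)' = {4}
P ∪ R = {3, 5, 6, 7, 8, 9, 11, 12}
(P ∪ R) Δ Q = {3, 6, 7, 10, 12}
(P ∪ Q)' ∩ ((P ∪ R) Δ Q) = {}
((P ∪ Q)' ∩ ((P ∪ R) Δ Q)) ∩ Q = {}

{}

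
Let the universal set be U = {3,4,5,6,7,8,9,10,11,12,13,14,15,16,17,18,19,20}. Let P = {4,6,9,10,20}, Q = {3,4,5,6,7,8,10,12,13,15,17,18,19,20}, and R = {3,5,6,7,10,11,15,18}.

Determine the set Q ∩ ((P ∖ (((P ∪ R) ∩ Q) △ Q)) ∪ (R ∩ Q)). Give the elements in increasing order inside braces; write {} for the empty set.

P ∪ R = {3,4,5,6,7,9,10,11,15,18,20}
(P ∪ R) ∩ Q = {3,4,5,6,7,10,15,18,20}
((P ∪ R) ∩ Q) △ Q = {8,12,13,17,19}
P ∖ (((P ∪ R) ∩ Q) △ Q) = {4,6,9,10,20}
R ∩ Q = {3,5,6,7,10,15,18}
(P ∖ (((P ∪ R) ∩ Q) △ Q)) ∪ (R ∩ Q) = {3,4,5,6,7,9,10,15,18,20}
Q ∩ ((P ∖ (((P ∪ R) ∩ Q) △ Q)) ∪ (R ∩ Q)) = {3,4,5,6,7,10,15,18,20}

{3,4,5,6,7,10,15,18,20}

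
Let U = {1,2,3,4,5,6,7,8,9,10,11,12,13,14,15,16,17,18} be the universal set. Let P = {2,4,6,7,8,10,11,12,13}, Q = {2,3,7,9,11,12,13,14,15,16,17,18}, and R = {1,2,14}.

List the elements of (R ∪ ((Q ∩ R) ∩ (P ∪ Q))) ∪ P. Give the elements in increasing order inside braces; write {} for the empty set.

Q ∩ R = {2,14}
P ∪ Q = {2,3,4,6,7,8,9,10,11,12,13,14,15,16,17,18}
(Q ∩ R) ∩ (P ∪ Q) = {2,14}
R ∪ ((Q ∩ R) ∩ (P ∪ Q)) = {1,2,14}
(R ∪ ((Q ∩ R) ∩ (P ∪ Q))) ∪ P = {1,2,4,6,7,8,10,11,12,13,14}

{1,2,4,6,7,8,10,11,12,13,14}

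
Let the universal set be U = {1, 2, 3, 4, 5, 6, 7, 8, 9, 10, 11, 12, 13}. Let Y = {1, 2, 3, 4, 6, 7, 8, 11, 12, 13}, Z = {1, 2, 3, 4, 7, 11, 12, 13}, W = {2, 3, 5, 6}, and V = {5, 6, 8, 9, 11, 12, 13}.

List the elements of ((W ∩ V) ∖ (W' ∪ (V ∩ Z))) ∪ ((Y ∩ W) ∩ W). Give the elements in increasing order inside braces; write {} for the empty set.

W ∩ V = {5, 6}
W' = {1, 4, 7, 8, 9, 10, 11, 12, 13}
V ∩ Z = {11, 12, 13}
W' ∪ (V ∩ Z) = {1, 4, 7, 8, 9, 10, 11, 12, 13}
(W ∩ V) ∖ (W' ∪ (V ∩ Z)) = {5, 6}
Y ∩ W = {2, 3, 6}
(Y ∩ W) ∩ W = {2, 3, 6}
((W ∩ V) ∖ (W' ∪ (V ∩ Z))) ∪ ((Y ∩ W) ∩ W) = {2, 3, 5, 6}

{2, 3, 5, 6}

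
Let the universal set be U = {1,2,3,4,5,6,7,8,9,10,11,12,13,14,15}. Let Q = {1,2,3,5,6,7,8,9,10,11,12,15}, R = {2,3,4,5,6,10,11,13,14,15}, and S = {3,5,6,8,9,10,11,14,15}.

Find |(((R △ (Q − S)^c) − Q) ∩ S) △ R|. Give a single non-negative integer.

10

Q − S = {1,2,7,12}
(Q − S)^c = {3,4,5,6,8,9,10,11,13,14,15}
R △ (Q − S)^c = {2,8,9}
(R △ (Q − S)^c) − Q = {}
((R △ (Q − S)^c) − Q) ∩ S = {}
(((R △ (Q − S)^c) − Q) ∩ S) △ R = {2,3,4,5,6,10,11,13,14,15}
|(((R △ (Q − S)^c) − Q) ∩ S) △ R| = 10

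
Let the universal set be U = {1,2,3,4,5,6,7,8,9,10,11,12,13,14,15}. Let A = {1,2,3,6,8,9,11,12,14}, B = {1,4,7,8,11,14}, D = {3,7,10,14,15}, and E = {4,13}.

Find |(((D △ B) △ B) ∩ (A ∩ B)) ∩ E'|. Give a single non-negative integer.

1

D △ B = {1,3,4,8,10,11,15}
(D △ B) △ B = {3,7,10,14,15}
A ∩ B = {1,8,11,14}
((D △ B) △ B) ∩ (A ∩ B) = {14}
E' = {1,2,3,5,6,7,8,9,10,11,12,14,15}
(((D △ B) △ B) ∩ (A ∩ B)) ∩ E' = {14}
|(((D △ B) △ B) ∩ (A ∩ B)) ∩ E'| = 1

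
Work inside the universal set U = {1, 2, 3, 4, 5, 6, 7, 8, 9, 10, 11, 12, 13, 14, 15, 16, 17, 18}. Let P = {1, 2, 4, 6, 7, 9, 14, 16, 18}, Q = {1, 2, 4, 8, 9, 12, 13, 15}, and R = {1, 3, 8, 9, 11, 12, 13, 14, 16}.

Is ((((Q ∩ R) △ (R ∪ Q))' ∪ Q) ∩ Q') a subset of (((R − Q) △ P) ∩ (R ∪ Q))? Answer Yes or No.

No

Q ∩ R = {1, 8, 9, 12, 13}
R ∪ Q = {1, 2, 3, 4, 8, 9, 11, 12, 13, 14, 15, 16}
(Q ∩ R) △ (R ∪ Q) = {2, 3, 4, 11, 14, 15, 16}
((Q ∩ R) △ (R ∪ Q))' = {1, 5, 6, 7, 8, 9, 10, 12, 13, 17, 18}
((Q ∩ R) △ (R ∪ Q))' ∪ Q = {1, 2, 4, 5, 6, 7, 8, 9, 10, 12, 13, 15, 17, 18}
Q' = {3, 5, 6, 7, 10, 11, 14, 16, 17, 18}
(((Q ∩ R) △ (R ∪ Q))' ∪ Q) ∩ Q' = {5, 6, 7, 10, 17, 18}
R − Q = {3, 11, 14, 16}
(R − Q) △ P = {1, 2, 3, 4, 6, 7, 9, 11, 18}
((R − Q) △ P) ∩ (R ∪ Q) = {1, 2, 3, 4, 9, 11}
5 ∈ (((Q ∩ R) △ (R ∪ Q))' ∪ Q) ∩ Q' but 5 ∉ ((R − Q) △ P) ∩ (R ∪ Q), so the inclusion fails.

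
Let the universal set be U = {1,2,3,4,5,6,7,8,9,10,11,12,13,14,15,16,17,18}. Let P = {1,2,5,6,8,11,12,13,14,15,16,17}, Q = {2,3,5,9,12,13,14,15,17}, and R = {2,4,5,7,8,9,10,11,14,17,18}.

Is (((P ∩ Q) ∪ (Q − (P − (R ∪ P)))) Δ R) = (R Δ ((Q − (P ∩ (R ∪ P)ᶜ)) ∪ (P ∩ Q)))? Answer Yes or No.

Yes

P ∩ Q = {2,5,12,13,14,15,17}
R ∪ P = {1,2,4,5,6,7,8,9,10,11,12,13,14,15,16,17,18}
P − (R ∪ P) = {}
Q − (P − (R ∪ P)) = {2,3,5,9,12,13,14,15,17}
(P ∩ Q) ∪ (Q − (P − (R ∪ P))) = {2,3,5,9,12,13,14,15,17}
((P ∩ Q) ∪ (Q − (P − (R ∪ P)))) Δ R = {3,4,7,8,10,11,12,13,15,18}
(R ∪ P)ᶜ = {3}
P ∩ (R ∪ P)ᶜ = {}
Q − (P ∩ (R ∪ P)ᶜ) = {2,3,5,9,12,13,14,15,17}
(Q − (P ∩ (R ∪ P)ᶜ)) ∪ (P ∩ Q) = {2,3,5,9,12,13,14,15,17}
R Δ ((Q − (P ∩ (R ∪ P)ᶜ)) ∪ (P ∩ Q)) = {3,4,7,8,10,11,12,13,15,18}
Both equal {3,4,7,8,10,11,12,13,15,18}, so ((P ∩ Q) ∪ (Q − (P − (R ∪ P)))) Δ R = R Δ ((Q − (P ∩ (R ∪ P)ᶜ)) ∪ (P ∩ Q)).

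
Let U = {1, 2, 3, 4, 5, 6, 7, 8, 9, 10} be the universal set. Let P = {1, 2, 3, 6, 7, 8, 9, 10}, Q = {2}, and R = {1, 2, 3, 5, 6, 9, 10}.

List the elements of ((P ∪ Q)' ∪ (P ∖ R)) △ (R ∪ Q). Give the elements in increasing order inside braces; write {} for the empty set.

P ∪ Q = {1, 2, 3, 6, 7, 8, 9, 10}
(P ∪ Q)' = {4, 5}
P ∖ R = {7, 8}
(P ∪ Q)' ∪ (P ∖ R) = {4, 5, 7, 8}
R ∪ Q = {1, 2, 3, 5, 6, 9, 10}
((P ∪ Q)' ∪ (P ∖ R)) △ (R ∪ Q) = {1, 2, 3, 4, 6, 7, 8, 9, 10}

{1, 2, 3, 4, 6, 7, 8, 9, 10}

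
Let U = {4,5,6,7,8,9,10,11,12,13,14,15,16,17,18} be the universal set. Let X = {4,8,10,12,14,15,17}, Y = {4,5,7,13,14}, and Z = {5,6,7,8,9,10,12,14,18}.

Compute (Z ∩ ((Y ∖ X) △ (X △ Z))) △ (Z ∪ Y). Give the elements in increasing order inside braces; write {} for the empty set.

Y ∖ X = {5,7,13}
X △ Z = {4,5,6,7,9,15,17,18}
(Y ∖ X) △ (X △ Z) = {4,6,9,13,15,17,18}
Z ∩ ((Y ∖ X) △ (X △ Z)) = {6,9,18}
Z ∪ Y = {4,5,6,7,8,9,10,12,13,14,18}
(Z ∩ ((Y ∖ X) △ (X △ Z))) △ (Z ∪ Y) = {4,5,7,8,10,12,13,14}

{4,5,7,8,10,12,13,14}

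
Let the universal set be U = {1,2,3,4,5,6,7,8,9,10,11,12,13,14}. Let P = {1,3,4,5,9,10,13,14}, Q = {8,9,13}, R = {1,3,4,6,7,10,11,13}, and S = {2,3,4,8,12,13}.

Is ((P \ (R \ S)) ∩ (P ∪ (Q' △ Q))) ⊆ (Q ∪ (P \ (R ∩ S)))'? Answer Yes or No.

R \ S = {1,6,7,10,11}
P \ (R \ S) = {3,4,5,9,13,14}
Q' = {1,2,3,4,5,6,7,10,11,12,14}
Q' △ Q = {1,2,3,4,5,6,7,8,9,10,11,12,13,14}
P ∪ (Q' △ Q) = {1,2,3,4,5,6,7,8,9,10,11,12,13,14}
(P \ (R \ S)) ∩ (P ∪ (Q' △ Q)) = {3,4,5,9,13,14}
R ∩ S = {3,4,13}
P \ (R ∩ S) = {1,5,9,10,14}
Q ∪ (P \ (R ∩ S)) = {1,5,8,9,10,13,14}
(Q ∪ (P \ (R ∩ S)))' = {2,3,4,6,7,11,12}
5 ∈ (P \ (R \ S)) ∩ (P ∪ (Q' △ Q)) but 5 ∉ (Q ∪ (P \ (R ∩ S)))', so the inclusion fails.

No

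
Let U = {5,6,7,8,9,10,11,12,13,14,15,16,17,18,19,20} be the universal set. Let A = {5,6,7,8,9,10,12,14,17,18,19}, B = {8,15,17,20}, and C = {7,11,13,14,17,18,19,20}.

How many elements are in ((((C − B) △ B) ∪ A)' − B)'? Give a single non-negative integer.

C − B = {7,11,13,14,18,19}
(C − B) △ B = {7,8,11,13,14,15,17,18,19,20}
((C − B) △ B) ∪ A = {5,6,7,8,9,10,11,12,13,14,15,17,18,19,20}
(((C − B) △ B) ∪ A)' = {16}
(((C − B) △ B) ∪ A)' − B = {16}
((((C − B) △ B) ∪ A)' − B)' = {5,6,7,8,9,10,11,12,13,14,15,17,18,19,20}
|((((C − B) △ B) ∪ A)' − B)'| = 15

15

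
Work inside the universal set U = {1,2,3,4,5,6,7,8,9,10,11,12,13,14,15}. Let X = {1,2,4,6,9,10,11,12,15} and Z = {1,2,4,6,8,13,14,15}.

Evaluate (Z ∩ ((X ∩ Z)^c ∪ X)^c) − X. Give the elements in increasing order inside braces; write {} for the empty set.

X ∩ Z = {1,2,4,6,15}
(X ∩ Z)^c = {3,5,7,8,9,10,11,12,13,14}
(X ∩ Z)^c ∪ X = {1,2,3,4,5,6,7,8,9,10,11,12,13,14,15}
((X ∩ Z)^c ∪ X)^c = {}
Z ∩ ((X ∩ Z)^c ∪ X)^c = {}
(Z ∩ ((X ∩ Z)^c ∪ X)^c) − X = {}

{}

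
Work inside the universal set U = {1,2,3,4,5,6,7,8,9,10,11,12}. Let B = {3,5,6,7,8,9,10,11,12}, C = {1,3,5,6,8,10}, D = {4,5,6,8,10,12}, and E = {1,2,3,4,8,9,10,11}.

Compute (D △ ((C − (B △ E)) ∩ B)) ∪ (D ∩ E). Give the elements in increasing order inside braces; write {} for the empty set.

{3,4,5,6,8,10,12}

B △ E = {1,2,4,5,6,7,12}
C − (B △ E) = {3,8,10}
(C − (B △ E)) ∩ B = {3,8,10}
D △ ((C − (B △ E)) ∩ B) = {3,4,5,6,12}
D ∩ E = {4,8,10}
(D △ ((C − (B △ E)) ∩ B)) ∪ (D ∩ E) = {3,4,5,6,8,10,12}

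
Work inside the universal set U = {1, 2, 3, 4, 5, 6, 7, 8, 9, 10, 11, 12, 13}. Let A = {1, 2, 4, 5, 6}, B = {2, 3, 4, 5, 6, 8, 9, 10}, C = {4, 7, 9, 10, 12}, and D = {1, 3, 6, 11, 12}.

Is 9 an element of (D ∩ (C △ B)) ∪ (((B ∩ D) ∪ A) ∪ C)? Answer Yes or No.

Yes

9 ∈ C and 9 ∈ B, so 9 ∉ C △ B
9 ∉ D and 9 ∉ (C △ B), so 9 ∉ D ∩ (C △ B)
9 ∈ B and 9 ∉ D, so 9 ∉ B ∩ D
9 ∉ (B ∩ D) and 9 ∉ A, so 9 ∉ (B ∩ D) ∪ A
9 ∉ ((B ∩ D) ∪ A) and 9 ∈ C, so 9 ∈ ((B ∩ D) ∪ A) ∪ C
9 ∉ (D ∩ (C △ B)) and 9 ∈ (((B ∩ D) ∪ A) ∪ C), so 9 ∈ (D ∩ (C △ B)) ∪ (((B ∩ D) ∪ A) ∪ C)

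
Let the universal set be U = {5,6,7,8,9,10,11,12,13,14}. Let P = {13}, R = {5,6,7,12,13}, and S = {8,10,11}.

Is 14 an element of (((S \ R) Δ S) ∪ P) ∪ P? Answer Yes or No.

14 ∉ S and 14 ∉ R, so 14 ∉ S \ R
14 ∉ (S \ R) and 14 ∉ S, so 14 ∉ (S \ R) Δ S
14 ∉ ((S \ R) Δ S) and 14 ∉ P, so 14 ∉ ((S \ R) Δ S) ∪ P
14 ∉ (((S \ R) Δ S) ∪ P) and 14 ∉ P, so 14 ∉ (((S \ R) Δ S) ∪ P) ∪ P

No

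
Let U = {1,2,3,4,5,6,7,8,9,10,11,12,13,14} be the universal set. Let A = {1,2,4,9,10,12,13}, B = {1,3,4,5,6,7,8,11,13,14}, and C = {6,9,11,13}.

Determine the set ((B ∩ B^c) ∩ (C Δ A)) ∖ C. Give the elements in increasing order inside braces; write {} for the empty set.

B^c = {2,9,10,12}
B ∩ B^c = {}
C Δ A = {1,2,4,6,10,11,12}
(B ∩ B^c) ∩ (C Δ A) = {}
((B ∩ B^c) ∩ (C Δ A)) ∖ C = {}

{}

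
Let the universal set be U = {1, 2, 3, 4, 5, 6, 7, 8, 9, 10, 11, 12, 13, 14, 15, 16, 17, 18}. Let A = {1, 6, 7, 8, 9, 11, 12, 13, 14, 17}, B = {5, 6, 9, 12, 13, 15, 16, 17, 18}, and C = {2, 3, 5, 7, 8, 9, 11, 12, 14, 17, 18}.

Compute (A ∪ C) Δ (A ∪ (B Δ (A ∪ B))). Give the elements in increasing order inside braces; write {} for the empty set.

A ∪ C = {1, 2, 3, 5, 6, 7, 8, 9, 11, 12, 13, 14, 17, 18}
A ∪ B = {1, 5, 6, 7, 8, 9, 11, 12, 13, 14, 15, 16, 17, 18}
B Δ (A ∪ B) = {1, 7, 8, 11, 14}
A ∪ (B Δ (A ∪ B)) = {1, 6, 7, 8, 9, 11, 12, 13, 14, 17}
(A ∪ C) Δ (A ∪ (B Δ (A ∪ B))) = {2, 3, 5, 18}

{2, 3, 5, 18}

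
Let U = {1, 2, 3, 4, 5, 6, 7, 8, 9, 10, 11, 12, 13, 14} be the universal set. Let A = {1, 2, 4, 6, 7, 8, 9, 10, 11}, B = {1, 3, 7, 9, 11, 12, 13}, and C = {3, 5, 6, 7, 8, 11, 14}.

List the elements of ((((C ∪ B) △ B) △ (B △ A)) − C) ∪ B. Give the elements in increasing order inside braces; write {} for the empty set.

C ∪ B = {1, 3, 5, 6, 7, 8, 9, 11, 12, 13, 14}
(C ∪ B) △ B = {5, 6, 8, 14}
B △ A = {2, 3, 4, 6, 8, 10, 12, 13}
((C ∪ B) △ B) △ (B △ A) = {2, 3, 4, 5, 10, 12, 13, 14}
(((C ∪ B) △ B) △ (B △ A)) − C = {2, 4, 10, 12, 13}
((((C ∪ B) △ B) △ (B △ A)) − C) ∪ B = {1, 2, 3, 4, 7, 9, 10, 11, 12, 13}

{1, 2, 3, 4, 7, 9, 10, 11, 12, 13}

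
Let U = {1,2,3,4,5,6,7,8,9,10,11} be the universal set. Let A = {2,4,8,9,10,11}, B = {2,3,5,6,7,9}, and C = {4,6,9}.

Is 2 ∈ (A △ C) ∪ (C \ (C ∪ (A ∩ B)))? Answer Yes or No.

Yes

2 ∈ A and 2 ∉ C, so 2 ∈ A △ C
2 ∈ A and 2 ∈ B, so 2 ∈ A ∩ B
2 ∉ C and 2 ∈ (A ∩ B), so 2 ∈ C ∪ (A ∩ B)
2 ∉ C and 2 ∈ (C ∪ (A ∩ B)), so 2 ∉ C \ (C ∪ (A ∩ B))
2 ∈ (A △ C) and 2 ∉ (C \ (C ∪ (A ∩ B))), so 2 ∈ (A △ C) ∪ (C \ (C ∪ (A ∩ B)))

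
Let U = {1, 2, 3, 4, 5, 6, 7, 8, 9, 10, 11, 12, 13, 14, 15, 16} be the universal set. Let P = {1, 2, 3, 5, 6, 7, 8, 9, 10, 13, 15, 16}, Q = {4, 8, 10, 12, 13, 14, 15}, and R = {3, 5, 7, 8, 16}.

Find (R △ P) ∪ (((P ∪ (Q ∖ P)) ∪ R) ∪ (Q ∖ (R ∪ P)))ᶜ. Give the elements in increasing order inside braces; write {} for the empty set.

R △ P = {1, 2, 6, 9, 10, 13, 15}
Q ∖ P = {4, 12, 14}
P ∪ (Q ∖ P) = {1, 2, 3, 4, 5, 6, 7, 8, 9, 10, 12, 13, 14, 15, 16}
(P ∪ (Q ∖ P)) ∪ R = {1, 2, 3, 4, 5, 6, 7, 8, 9, 10, 12, 13, 14, 15, 16}
R ∪ P = {1, 2, 3, 5, 6, 7, 8, 9, 10, 13, 15, 16}
Q ∖ (R ∪ P) = {4, 12, 14}
((P ∪ (Q ∖ P)) ∪ R) ∪ (Q ∖ (R ∪ P)) = {1, 2, 3, 4, 5, 6, 7, 8, 9, 10, 12, 13, 14, 15, 16}
(((P ∪ (Q ∖ P)) ∪ R) ∪ (Q ∖ (R ∪ P)))ᶜ = {11}
(R △ P) ∪ (((P ∪ (Q ∖ P)) ∪ R) ∪ (Q ∖ (R ∪ P)))ᶜ = {1, 2, 6, 9, 10, 11, 13, 15}

{1, 2, 6, 9, 10, 11, 13, 15}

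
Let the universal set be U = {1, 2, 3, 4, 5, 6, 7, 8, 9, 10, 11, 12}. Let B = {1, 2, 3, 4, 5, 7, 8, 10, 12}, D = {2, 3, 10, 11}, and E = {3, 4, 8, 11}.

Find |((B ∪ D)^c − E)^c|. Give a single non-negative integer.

B ∪ D = {1, 2, 3, 4, 5, 7, 8, 10, 11, 12}
(B ∪ D)^c = {6, 9}
(B ∪ D)^c − E = {6, 9}
((B ∪ D)^c − E)^c = {1, 2, 3, 4, 5, 7, 8, 10, 11, 12}
|((B ∪ D)^c − E)^c| = 10

10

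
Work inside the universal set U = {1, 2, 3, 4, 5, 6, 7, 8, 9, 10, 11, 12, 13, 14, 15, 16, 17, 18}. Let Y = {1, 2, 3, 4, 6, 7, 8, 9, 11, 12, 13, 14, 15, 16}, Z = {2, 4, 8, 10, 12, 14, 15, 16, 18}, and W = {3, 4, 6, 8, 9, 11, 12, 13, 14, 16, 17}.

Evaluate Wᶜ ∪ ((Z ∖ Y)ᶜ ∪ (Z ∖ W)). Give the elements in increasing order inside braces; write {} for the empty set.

{1, 2, 3, 4, 5, 6, 7, 8, 9, 10, 11, 12, 13, 14, 15, 16, 17, 18}

Wᶜ = {1, 2, 5, 7, 10, 15, 18}
Z ∖ Y = {10, 18}
(Z ∖ Y)ᶜ = {1, 2, 3, 4, 5, 6, 7, 8, 9, 11, 12, 13, 14, 15, 16, 17}
Z ∖ W = {2, 10, 15, 18}
(Z ∖ Y)ᶜ ∪ (Z ∖ W) = {1, 2, 3, 4, 5, 6, 7, 8, 9, 10, 11, 12, 13, 14, 15, 16, 17, 18}
Wᶜ ∪ ((Z ∖ Y)ᶜ ∪ (Z ∖ W)) = {1, 2, 3, 4, 5, 6, 7, 8, 9, 10, 11, 12, 13, 14, 15, 16, 17, 18}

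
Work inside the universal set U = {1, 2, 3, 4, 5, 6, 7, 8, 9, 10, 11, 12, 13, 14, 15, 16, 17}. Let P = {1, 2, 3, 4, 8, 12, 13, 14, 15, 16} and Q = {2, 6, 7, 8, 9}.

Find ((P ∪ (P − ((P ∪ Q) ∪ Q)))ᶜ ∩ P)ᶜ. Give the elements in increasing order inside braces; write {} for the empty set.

P ∪ Q = {1, 2, 3, 4, 6, 7, 8, 9, 12, 13, 14, 15, 16}
(P ∪ Q) ∪ Q = {1, 2, 3, 4, 6, 7, 8, 9, 12, 13, 14, 15, 16}
P − ((P ∪ Q) ∪ Q) = {}
P ∪ (P − ((P ∪ Q) ∪ Q)) = {1, 2, 3, 4, 8, 12, 13, 14, 15, 16}
(P ∪ (P − ((P ∪ Q) ∪ Q)))ᶜ = {5, 6, 7, 9, 10, 11, 17}
(P ∪ (P − ((P ∪ Q) ∪ Q)))ᶜ ∩ P = {}
((P ∪ (P − ((P ∪ Q) ∪ Q)))ᶜ ∩ P)ᶜ = {1, 2, 3, 4, 5, 6, 7, 8, 9, 10, 11, 12, 13, 14, 15, 16, 17}

{1, 2, 3, 4, 5, 6, 7, 8, 9, 10, 11, 12, 13, 14, 15, 16, 17}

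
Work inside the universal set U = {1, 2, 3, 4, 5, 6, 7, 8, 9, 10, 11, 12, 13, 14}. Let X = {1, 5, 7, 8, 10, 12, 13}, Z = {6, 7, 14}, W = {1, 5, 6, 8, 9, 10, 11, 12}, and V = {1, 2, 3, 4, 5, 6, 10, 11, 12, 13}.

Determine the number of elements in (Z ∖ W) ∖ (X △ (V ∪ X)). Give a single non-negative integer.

Z ∖ W = {7, 14}
V ∪ X = {1, 2, 3, 4, 5, 6, 7, 8, 10, 11, 12, 13}
X △ (V ∪ X) = {2, 3, 4, 6, 11}
(Z ∖ W) ∖ (X △ (V ∪ X)) = {7, 14}
|(Z ∖ W) ∖ (X △ (V ∪ X))| = 2

2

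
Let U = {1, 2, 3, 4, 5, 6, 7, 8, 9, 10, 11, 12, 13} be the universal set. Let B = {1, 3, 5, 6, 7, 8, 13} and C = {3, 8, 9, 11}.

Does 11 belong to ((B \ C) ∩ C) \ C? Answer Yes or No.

No

11 ∉ B and 11 ∈ C, so 11 ∉ B \ C
11 ∉ (B \ C) and 11 ∈ C, so 11 ∉ (B \ C) ∩ C
11 ∉ ((B \ C) ∩ C) and 11 ∈ C, so 11 ∉ ((B \ C) ∩ C) \ C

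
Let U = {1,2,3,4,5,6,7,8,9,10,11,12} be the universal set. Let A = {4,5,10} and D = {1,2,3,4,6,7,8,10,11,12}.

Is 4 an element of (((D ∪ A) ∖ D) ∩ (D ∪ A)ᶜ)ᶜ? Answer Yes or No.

Yes

4 ∈ D and 4 ∈ A, so 4 ∈ D ∪ A
4 ∈ (D ∪ A) and 4 ∈ D, so 4 ∉ (D ∪ A) ∖ D
4 ∈ D and 4 ∈ A, so 4 ∈ D ∪ A
4 ∉ (D ∪ A)ᶜ since 4 ∈ (D ∪ A)
4 ∉ ((D ∪ A) ∖ D) and 4 ∉ (D ∪ A)ᶜ, so 4 ∉ ((D ∪ A) ∖ D) ∩ (D ∪ A)ᶜ
4 ∈ (((D ∪ A) ∖ D) ∩ (D ∪ A)ᶜ)ᶜ since 4 ∉ (((D ∪ A) ∖ D) ∩ (D ∪ A)ᶜ)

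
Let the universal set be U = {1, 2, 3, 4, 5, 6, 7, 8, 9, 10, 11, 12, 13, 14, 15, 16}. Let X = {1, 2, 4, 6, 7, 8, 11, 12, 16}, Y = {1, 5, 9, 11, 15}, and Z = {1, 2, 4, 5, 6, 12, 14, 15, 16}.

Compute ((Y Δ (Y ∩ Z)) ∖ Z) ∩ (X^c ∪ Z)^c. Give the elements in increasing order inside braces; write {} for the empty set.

{11}

Y ∩ Z = {1, 5, 15}
Y Δ (Y ∩ Z) = {9, 11}
(Y Δ (Y ∩ Z)) ∖ Z = {9, 11}
X^c = {3, 5, 9, 10, 13, 14, 15}
X^c ∪ Z = {1, 2, 3, 4, 5, 6, 9, 10, 12, 13, 14, 15, 16}
(X^c ∪ Z)^c = {7, 8, 11}
((Y Δ (Y ∩ Z)) ∖ Z) ∩ (X^c ∪ Z)^c = {11}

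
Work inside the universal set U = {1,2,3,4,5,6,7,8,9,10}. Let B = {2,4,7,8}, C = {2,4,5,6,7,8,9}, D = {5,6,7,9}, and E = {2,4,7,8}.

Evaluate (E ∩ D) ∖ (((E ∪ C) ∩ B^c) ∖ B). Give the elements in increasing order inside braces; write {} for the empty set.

{7}

E ∩ D = {7}
E ∪ C = {2,4,5,6,7,8,9}
B^c = {1,3,5,6,9,10}
(E ∪ C) ∩ B^c = {5,6,9}
((E ∪ C) ∩ B^c) ∖ B = {5,6,9}
(E ∩ D) ∖ (((E ∪ C) ∩ B^c) ∖ B) = {7}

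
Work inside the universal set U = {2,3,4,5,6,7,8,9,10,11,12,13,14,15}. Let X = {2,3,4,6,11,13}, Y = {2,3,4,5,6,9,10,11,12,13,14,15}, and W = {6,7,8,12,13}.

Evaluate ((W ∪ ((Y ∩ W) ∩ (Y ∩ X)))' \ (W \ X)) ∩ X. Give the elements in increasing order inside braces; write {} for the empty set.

{2,3,4,11}

Y ∩ W = {6,12,13}
Y ∩ X = {2,3,4,6,11,13}
(Y ∩ W) ∩ (Y ∩ X) = {6,13}
W ∪ ((Y ∩ W) ∩ (Y ∩ X)) = {6,7,8,12,13}
(W ∪ ((Y ∩ W) ∩ (Y ∩ X)))' = {2,3,4,5,9,10,11,14,15}
W \ X = {7,8,12}
(W ∪ ((Y ∩ W) ∩ (Y ∩ X)))' \ (W \ X) = {2,3,4,5,9,10,11,14,15}
((W ∪ ((Y ∩ W) ∩ (Y ∩ X)))' \ (W \ X)) ∩ X = {2,3,4,11}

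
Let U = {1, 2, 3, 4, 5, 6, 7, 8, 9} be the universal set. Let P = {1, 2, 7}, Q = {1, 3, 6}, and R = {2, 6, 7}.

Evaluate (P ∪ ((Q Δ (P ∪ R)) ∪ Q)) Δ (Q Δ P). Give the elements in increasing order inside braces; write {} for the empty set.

P ∪ R = {1, 2, 6, 7}
Q Δ (P ∪ R) = {2, 3, 7}
(Q Δ (P ∪ R)) ∪ Q = {1, 2, 3, 6, 7}
P ∪ ((Q Δ (P ∪ R)) ∪ Q) = {1, 2, 3, 6, 7}
Q Δ P = {2, 3, 6, 7}
(P ∪ ((Q Δ (P ∪ R)) ∪ Q)) Δ (Q Δ P) = {1}

{1}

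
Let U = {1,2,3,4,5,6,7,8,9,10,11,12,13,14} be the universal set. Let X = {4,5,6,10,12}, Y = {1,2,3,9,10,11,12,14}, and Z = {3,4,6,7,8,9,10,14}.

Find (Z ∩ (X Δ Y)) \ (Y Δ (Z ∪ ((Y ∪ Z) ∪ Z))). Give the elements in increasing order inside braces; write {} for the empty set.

{3,9,14}

X Δ Y = {1,2,3,4,5,6,9,11,14}
Z ∩ (X Δ Y) = {3,4,6,9,14}
Y ∪ Z = {1,2,3,4,6,7,8,9,10,11,12,14}
(Y ∪ Z) ∪ Z = {1,2,3,4,6,7,8,9,10,11,12,14}
Z ∪ ((Y ∪ Z) ∪ Z) = {1,2,3,4,6,7,8,9,10,11,12,14}
Y Δ (Z ∪ ((Y ∪ Z) ∪ Z)) = {4,6,7,8}
(Z ∩ (X Δ Y)) \ (Y Δ (Z ∪ ((Y ∪ Z) ∪ Z))) = {3,9,14}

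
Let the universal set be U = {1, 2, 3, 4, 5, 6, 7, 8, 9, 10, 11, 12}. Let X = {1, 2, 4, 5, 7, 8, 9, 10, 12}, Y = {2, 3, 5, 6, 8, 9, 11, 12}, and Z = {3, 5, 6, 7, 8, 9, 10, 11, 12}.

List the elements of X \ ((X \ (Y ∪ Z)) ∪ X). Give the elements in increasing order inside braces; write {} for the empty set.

{}

Y ∪ Z = {2, 3, 5, 6, 7, 8, 9, 10, 11, 12}
X \ (Y ∪ Z) = {1, 4}
(X \ (Y ∪ Z)) ∪ X = {1, 2, 4, 5, 7, 8, 9, 10, 12}
X \ ((X \ (Y ∪ Z)) ∪ X) = {}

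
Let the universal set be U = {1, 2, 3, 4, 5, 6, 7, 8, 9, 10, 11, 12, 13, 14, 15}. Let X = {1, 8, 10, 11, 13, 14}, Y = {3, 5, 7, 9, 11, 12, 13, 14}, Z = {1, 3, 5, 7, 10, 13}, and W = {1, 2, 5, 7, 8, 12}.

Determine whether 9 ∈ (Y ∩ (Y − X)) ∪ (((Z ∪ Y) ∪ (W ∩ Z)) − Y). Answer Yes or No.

Yes

9 ∈ Y and 9 ∉ X, so 9 ∈ Y − X
9 ∈ Y and 9 ∈ (Y − X), so 9 ∈ Y ∩ (Y − X)
9 ∉ Z and 9 ∈ Y, so 9 ∈ Z ∪ Y
9 ∉ W and 9 ∉ Z, so 9 ∉ W ∩ Z
9 ∈ (Z ∪ Y) and 9 ∉ (W ∩ Z), so 9 ∈ (Z ∪ Y) ∪ (W ∩ Z)
9 ∈ ((Z ∪ Y) ∪ (W ∩ Z)) and 9 ∈ Y, so 9 ∉ ((Z ∪ Y) ∪ (W ∩ Z)) − Y
9 ∈ (Y ∩ (Y − X)) and 9 ∉ (((Z ∪ Y) ∪ (W ∩ Z)) − Y), so 9 ∈ (Y ∩ (Y − X)) ∪ (((Z ∪ Y) ∪ (W ∩ Z)) − Y)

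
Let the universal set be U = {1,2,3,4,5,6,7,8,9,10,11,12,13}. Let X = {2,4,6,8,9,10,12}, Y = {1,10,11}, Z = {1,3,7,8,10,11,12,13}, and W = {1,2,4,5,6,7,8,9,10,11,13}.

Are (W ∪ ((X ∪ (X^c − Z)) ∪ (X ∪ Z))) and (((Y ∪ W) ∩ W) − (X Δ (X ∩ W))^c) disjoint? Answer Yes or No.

X^c = {1,3,5,7,11,13}
X^c − Z = {5}
X ∪ (X^c − Z) = {2,4,5,6,8,9,10,12}
X ∪ Z = {1,2,3,4,6,7,8,9,10,11,12,13}
(X ∪ (X^c − Z)) ∪ (X ∪ Z) = {1,2,3,4,5,6,7,8,9,10,11,12,13}
W ∪ ((X ∪ (X^c − Z)) ∪ (X ∪ Z)) = {1,2,3,4,5,6,7,8,9,10,11,12,13}
Y ∪ W = {1,2,4,5,6,7,8,9,10,11,13}
(Y ∪ W) ∩ W = {1,2,4,5,6,7,8,9,10,11,13}
X ∩ W = {2,4,6,8,9,10}
X Δ (X ∩ W) = {12}
(X Δ (X ∩ W))^c = {1,2,3,4,5,6,7,8,9,10,11,13}
((Y ∪ W) ∩ W) − (X Δ (X ∩ W))^c = {}
{1,2,3,4,5,6,7,8,9,10,11,12,13} and {} share no elements.

Yes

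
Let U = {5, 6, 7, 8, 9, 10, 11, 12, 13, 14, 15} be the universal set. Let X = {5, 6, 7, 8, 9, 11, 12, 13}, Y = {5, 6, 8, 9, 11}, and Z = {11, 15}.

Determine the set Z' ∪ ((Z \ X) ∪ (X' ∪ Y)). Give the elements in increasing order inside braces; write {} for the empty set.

{5, 6, 7, 8, 9, 10, 11, 12, 13, 14, 15}

Z' = {5, 6, 7, 8, 9, 10, 12, 13, 14}
Z \ X = {15}
X' = {10, 14, 15}
X' ∪ Y = {5, 6, 8, 9, 10, 11, 14, 15}
(Z \ X) ∪ (X' ∪ Y) = {5, 6, 8, 9, 10, 11, 14, 15}
Z' ∪ ((Z \ X) ∪ (X' ∪ Y)) = {5, 6, 7, 8, 9, 10, 11, 12, 13, 14, 15}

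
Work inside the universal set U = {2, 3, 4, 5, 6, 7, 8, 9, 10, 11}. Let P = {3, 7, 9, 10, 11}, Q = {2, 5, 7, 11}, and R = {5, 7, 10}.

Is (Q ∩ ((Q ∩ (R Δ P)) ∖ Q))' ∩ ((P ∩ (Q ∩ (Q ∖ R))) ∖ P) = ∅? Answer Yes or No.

Yes

R Δ P = {3, 5, 9, 11}
Q ∩ (R Δ P) = {5, 11}
(Q ∩ (R Δ P)) ∖ Q = {}
Q ∩ ((Q ∩ (R Δ P)) ∖ Q) = {}
(Q ∩ ((Q ∩ (R Δ P)) ∖ Q))' = {2, 3, 4, 5, 6, 7, 8, 9, 10, 11}
Q ∖ R = {2, 11}
Q ∩ (Q ∖ R) = {2, 11}
P ∩ (Q ∩ (Q ∖ R)) = {11}
(P ∩ (Q ∩ (Q ∖ R))) ∖ P = {}
{2, 3, 4, 5, 6, 7, 8, 9, 10, 11} and {} share no elements.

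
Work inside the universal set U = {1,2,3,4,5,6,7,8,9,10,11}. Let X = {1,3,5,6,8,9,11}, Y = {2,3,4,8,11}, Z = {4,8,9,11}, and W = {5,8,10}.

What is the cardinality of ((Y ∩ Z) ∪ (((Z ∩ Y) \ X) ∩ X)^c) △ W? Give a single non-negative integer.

8

Y ∩ Z = {4,8,11}
Z ∩ Y = {4,8,11}
(Z ∩ Y) \ X = {4}
((Z ∩ Y) \ X) ∩ X = {}
(((Z ∩ Y) \ X) ∩ X)^c = {1,2,3,4,5,6,7,8,9,10,11}
(Y ∩ Z) ∪ (((Z ∩ Y) \ X) ∩ X)^c = {1,2,3,4,5,6,7,8,9,10,11}
((Y ∩ Z) ∪ (((Z ∩ Y) \ X) ∩ X)^c) △ W = {1,2,3,4,6,7,9,11}
|((Y ∩ Z) ∪ (((Z ∩ Y) \ X) ∩ X)^c) △ W| = 8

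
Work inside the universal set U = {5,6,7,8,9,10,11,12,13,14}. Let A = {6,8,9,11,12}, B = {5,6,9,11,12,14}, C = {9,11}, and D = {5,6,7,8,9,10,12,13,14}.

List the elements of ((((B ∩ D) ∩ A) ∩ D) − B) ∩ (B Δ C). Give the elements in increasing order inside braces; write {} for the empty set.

{}

B ∩ D = {5,6,9,12,14}
(B ∩ D) ∩ A = {6,9,12}
((B ∩ D) ∩ A) ∩ D = {6,9,12}
(((B ∩ D) ∩ A) ∩ D) − B = {}
B Δ C = {5,6,12,14}
((((B ∩ D) ∩ A) ∩ D) − B) ∩ (B Δ C) = {}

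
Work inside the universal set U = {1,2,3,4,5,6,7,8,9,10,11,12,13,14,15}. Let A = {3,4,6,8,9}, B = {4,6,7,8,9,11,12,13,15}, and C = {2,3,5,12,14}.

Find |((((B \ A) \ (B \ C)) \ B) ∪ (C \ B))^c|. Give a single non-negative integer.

11

B \ A = {7,11,12,13,15}
B \ C = {4,6,7,8,9,11,13,15}
(B \ A) \ (B \ C) = {12}
((B \ A) \ (B \ C)) \ B = {}
C \ B = {2,3,5,14}
(((B \ A) \ (B \ C)) \ B) ∪ (C \ B) = {2,3,5,14}
((((B \ A) \ (B \ C)) \ B) ∪ (C \ B))^c = {1,4,6,7,8,9,10,11,12,13,15}
|((((B \ A) \ (B \ C)) \ B) ∪ (C \ B))^c| = 11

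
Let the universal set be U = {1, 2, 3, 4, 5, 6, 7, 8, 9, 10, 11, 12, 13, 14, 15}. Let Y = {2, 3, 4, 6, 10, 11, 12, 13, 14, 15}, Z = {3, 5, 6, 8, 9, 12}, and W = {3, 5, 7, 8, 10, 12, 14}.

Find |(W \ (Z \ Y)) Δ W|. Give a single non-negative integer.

Z \ Y = {5, 8, 9}
W \ (Z \ Y) = {3, 7, 10, 12, 14}
(W \ (Z \ Y)) Δ W = {5, 8}
|(W \ (Z \ Y)) Δ W| = 2

2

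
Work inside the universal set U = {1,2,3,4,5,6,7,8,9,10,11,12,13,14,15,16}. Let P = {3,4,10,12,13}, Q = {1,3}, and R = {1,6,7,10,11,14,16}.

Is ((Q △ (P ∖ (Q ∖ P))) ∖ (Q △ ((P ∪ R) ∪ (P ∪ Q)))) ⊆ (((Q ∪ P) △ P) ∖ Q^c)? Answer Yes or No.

Q ∖ P = {1}
P ∖ (Q ∖ P) = {3,4,10,12,13}
Q △ (P ∖ (Q ∖ P)) = {1,4,10,12,13}
P ∪ R = {1,3,4,6,7,10,11,12,13,14,16}
P ∪ Q = {1,3,4,10,12,13}
(P ∪ R) ∪ (P ∪ Q) = {1,3,4,6,7,10,11,12,13,14,16}
Q △ ((P ∪ R) ∪ (P ∪ Q)) = {4,6,7,10,11,12,13,14,16}
(Q △ (P ∖ (Q ∖ P))) ∖ (Q △ ((P ∪ R) ∪ (P ∪ Q))) = {1}
Q ∪ P = {1,3,4,10,12,13}
(Q ∪ P) △ P = {1}
Q^c = {2,4,5,6,7,8,9,10,11,12,13,14,15,16}
((Q ∪ P) △ P) ∖ Q^c = {1}
Every element of {1} is in {1}, so (Q △ (P ∖ (Q ∖ P))) ∖ (Q △ ((P ∪ R) ∪ (P ∪ Q))) ⊆ ((Q ∪ P) △ P) ∖ Q^c.

Yes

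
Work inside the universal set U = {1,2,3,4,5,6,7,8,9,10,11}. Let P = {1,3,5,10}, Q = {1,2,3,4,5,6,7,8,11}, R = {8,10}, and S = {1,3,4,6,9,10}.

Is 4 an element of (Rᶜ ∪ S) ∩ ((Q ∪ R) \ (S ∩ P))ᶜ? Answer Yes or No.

No

4 ∉ R, so 4 ∈ Rᶜ
4 ∈ Rᶜ and 4 ∈ S, so 4 ∈ Rᶜ ∪ S
4 ∈ Q and 4 ∉ R, so 4 ∈ Q ∪ R
4 ∈ S and 4 ∉ P, so 4 ∉ S ∩ P
4 ∈ (Q ∪ R) and 4 ∉ (S ∩ P), so 4 ∈ (Q ∪ R) \ (S ∩ P)
4 ∉ ((Q ∪ R) \ (S ∩ P))ᶜ since 4 ∈ ((Q ∪ R) \ (S ∩ P))
4 ∈ (Rᶜ ∪ S) and 4 ∉ ((Q ∪ R) \ (S ∩ P))ᶜ, so 4 ∉ (Rᶜ ∪ S) ∩ ((Q ∪ R) \ (S ∩ P))ᶜ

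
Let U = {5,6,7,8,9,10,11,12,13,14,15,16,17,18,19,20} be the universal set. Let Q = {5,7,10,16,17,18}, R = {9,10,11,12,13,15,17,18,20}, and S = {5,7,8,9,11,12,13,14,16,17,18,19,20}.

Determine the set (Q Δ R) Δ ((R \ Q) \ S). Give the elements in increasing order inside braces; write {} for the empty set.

{5,7,9,11,12,13,16,20}

Q Δ R = {5,7,9,11,12,13,15,16,20}
R \ Q = {9,11,12,13,15,20}
(R \ Q) \ S = {15}
(Q Δ R) Δ ((R \ Q) \ S) = {5,7,9,11,12,13,16,20}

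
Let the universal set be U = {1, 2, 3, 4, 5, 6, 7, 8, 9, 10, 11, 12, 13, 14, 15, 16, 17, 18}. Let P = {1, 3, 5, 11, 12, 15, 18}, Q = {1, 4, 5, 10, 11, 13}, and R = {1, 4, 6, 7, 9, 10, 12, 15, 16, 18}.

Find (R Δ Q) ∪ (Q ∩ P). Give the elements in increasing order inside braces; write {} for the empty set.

R Δ Q = {5, 6, 7, 9, 11, 12, 13, 15, 16, 18}
Q ∩ P = {1, 5, 11}
(R Δ Q) ∪ (Q ∩ P) = {1, 5, 6, 7, 9, 11, 12, 13, 15, 16, 18}

{1, 5, 6, 7, 9, 11, 12, 13, 15, 16, 18}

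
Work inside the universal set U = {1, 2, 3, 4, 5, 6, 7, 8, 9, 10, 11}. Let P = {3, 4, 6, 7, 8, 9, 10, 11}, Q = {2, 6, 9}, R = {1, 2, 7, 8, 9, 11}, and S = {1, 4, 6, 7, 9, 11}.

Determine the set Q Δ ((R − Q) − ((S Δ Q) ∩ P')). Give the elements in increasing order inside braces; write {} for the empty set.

{2, 6, 7, 8, 9, 11}

R − Q = {1, 7, 8, 11}
S Δ Q = {1, 2, 4, 7, 11}
P' = {1, 2, 5}
(S Δ Q) ∩ P' = {1, 2}
(R − Q) − ((S Δ Q) ∩ P') = {7, 8, 11}
Q Δ ((R − Q) − ((S Δ Q) ∩ P')) = {2, 6, 7, 8, 9, 11}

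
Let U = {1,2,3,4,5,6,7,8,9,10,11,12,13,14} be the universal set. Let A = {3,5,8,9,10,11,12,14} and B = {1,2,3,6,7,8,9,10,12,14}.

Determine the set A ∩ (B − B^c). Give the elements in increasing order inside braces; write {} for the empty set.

{3,8,9,10,12,14}

B^c = {4,5,11,13}
B − B^c = {1,2,3,6,7,8,9,10,12,14}
A ∩ (B − B^c) = {3,8,9,10,12,14}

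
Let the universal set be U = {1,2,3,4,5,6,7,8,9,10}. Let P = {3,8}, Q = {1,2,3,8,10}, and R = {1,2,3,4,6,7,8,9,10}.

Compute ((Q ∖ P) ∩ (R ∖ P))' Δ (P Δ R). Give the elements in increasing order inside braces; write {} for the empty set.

Q ∖ P = {1,2,10}
R ∖ P = {1,2,4,6,7,9,10}
(Q ∖ P) ∩ (R ∖ P) = {1,2,10}
((Q ∖ P) ∩ (R ∖ P))' = {3,4,5,6,7,8,9}
P Δ R = {1,2,4,6,7,9,10}
((Q ∖ P) ∩ (R ∖ P))' Δ (P Δ R) = {1,2,3,5,8,10}

{1,2,3,5,8,10}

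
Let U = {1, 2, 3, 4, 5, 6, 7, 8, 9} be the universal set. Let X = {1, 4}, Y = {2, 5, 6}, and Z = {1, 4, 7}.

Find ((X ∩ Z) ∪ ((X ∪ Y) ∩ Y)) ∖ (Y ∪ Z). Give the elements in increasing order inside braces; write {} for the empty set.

X ∩ Z = {1, 4}
X ∪ Y = {1, 2, 4, 5, 6}
(X ∪ Y) ∩ Y = {2, 5, 6}
(X ∩ Z) ∪ ((X ∪ Y) ∩ Y) = {1, 2, 4, 5, 6}
Y ∪ Z = {1, 2, 4, 5, 6, 7}
((X ∩ Z) ∪ ((X ∪ Y) ∩ Y)) ∖ (Y ∪ Z) = {}

{}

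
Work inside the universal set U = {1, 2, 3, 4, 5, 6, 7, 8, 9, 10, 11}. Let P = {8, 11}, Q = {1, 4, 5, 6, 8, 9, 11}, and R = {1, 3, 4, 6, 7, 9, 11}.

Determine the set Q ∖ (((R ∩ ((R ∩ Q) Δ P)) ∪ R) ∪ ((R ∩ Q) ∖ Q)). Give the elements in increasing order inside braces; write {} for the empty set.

{5, 8}

R ∩ Q = {1, 4, 6, 9, 11}
(R ∩ Q) Δ P = {1, 4, 6, 8, 9}
R ∩ ((R ∩ Q) Δ P) = {1, 4, 6, 9}
(R ∩ ((R ∩ Q) Δ P)) ∪ R = {1, 3, 4, 6, 7, 9, 11}
(R ∩ Q) ∖ Q = {}
((R ∩ ((R ∩ Q) Δ P)) ∪ R) ∪ ((R ∩ Q) ∖ Q) = {1, 3, 4, 6, 7, 9, 11}
Q ∖ (((R ∩ ((R ∩ Q) Δ P)) ∪ R) ∪ ((R ∩ Q) ∖ Q)) = {5, 8}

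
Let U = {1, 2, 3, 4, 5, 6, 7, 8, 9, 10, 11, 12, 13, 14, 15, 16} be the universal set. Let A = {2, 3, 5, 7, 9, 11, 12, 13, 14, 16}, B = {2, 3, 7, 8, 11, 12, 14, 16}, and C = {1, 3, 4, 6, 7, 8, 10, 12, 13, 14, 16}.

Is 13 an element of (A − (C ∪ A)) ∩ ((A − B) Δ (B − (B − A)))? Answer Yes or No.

13 ∈ C and 13 ∈ A, so 13 ∈ C ∪ A
13 ∈ A and 13 ∈ (C ∪ A), so 13 ∉ A − (C ∪ A)
13 ∈ A and 13 ∉ B, so 13 ∈ A − B
13 ∉ B and 13 ∈ A, so 13 ∉ B − A
13 ∉ B and 13 ∉ (B − A), so 13 ∉ B − (B − A)
13 ∈ (A − B) and 13 ∉ (B − (B − A)), so 13 ∈ (A − B) Δ (B − (B − A))
13 ∉ (A − (C ∪ A)) and 13 ∈ ((A − B) Δ (B − (B − A))), so 13 ∉ (A − (C ∪ A)) ∩ ((A − B) Δ (B − (B − A)))

No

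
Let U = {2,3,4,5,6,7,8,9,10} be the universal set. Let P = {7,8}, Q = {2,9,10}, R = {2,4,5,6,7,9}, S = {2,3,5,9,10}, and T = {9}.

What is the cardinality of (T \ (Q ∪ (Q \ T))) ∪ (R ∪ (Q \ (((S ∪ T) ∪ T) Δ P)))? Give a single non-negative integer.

Q \ T = {2,10}
Q ∪ (Q \ T) = {2,9,10}
T \ (Q ∪ (Q \ T)) = {}
S ∪ T = {2,3,5,9,10}
(S ∪ T) ∪ T = {2,3,5,9,10}
((S ∪ T) ∪ T) Δ P = {2,3,5,7,8,9,10}
Q \ (((S ∪ T) ∪ T) Δ P) = {}
R ∪ (Q \ (((S ∪ T) ∪ T) Δ P)) = {2,4,5,6,7,9}
(T \ (Q ∪ (Q \ T))) ∪ (R ∪ (Q \ (((S ∪ T) ∪ T) Δ P))) = {2,4,5,6,7,9}
|(T \ (Q ∪ (Q \ T))) ∪ (R ∪ (Q \ (((S ∪ T) ∪ T) Δ P)))| = 6

6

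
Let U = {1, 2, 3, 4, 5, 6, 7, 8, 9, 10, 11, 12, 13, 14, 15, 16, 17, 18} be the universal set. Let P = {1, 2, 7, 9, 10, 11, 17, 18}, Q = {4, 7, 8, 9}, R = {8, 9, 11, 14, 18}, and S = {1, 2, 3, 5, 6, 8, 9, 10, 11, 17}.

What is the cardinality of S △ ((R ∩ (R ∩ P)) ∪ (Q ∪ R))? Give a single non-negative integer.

R ∩ P = {9, 11, 18}
R ∩ (R ∩ P) = {9, 11, 18}
Q ∪ R = {4, 7, 8, 9, 11, 14, 18}
(R ∩ (R ∩ P)) ∪ (Q ∪ R) = {4, 7, 8, 9, 11, 14, 18}
S △ ((R ∩ (R ∩ P)) ∪ (Q ∪ R)) = {1, 2, 3, 4, 5, 6, 7, 10, 14, 17, 18}
|S △ ((R ∩ (R ∩ P)) ∪ (Q ∪ R))| = 11

11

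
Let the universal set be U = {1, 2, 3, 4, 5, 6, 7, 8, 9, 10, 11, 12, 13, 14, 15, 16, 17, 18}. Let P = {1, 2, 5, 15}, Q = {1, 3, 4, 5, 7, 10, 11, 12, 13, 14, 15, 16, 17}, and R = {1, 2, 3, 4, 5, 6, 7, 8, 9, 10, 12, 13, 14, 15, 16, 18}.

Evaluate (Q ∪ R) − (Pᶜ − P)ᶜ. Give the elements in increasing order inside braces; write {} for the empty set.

{3, 4, 6, 7, 8, 9, 10, 11, 12, 13, 14, 16, 17, 18}

Q ∪ R = {1, 2, 3, 4, 5, 6, 7, 8, 9, 10, 11, 12, 13, 14, 15, 16, 17, 18}
Pᶜ = {3, 4, 6, 7, 8, 9, 10, 11, 12, 13, 14, 16, 17, 18}
Pᶜ − P = {3, 4, 6, 7, 8, 9, 10, 11, 12, 13, 14, 16, 17, 18}
(Pᶜ − P)ᶜ = {1, 2, 5, 15}
(Q ∪ R) − (Pᶜ − P)ᶜ = {3, 4, 6, 7, 8, 9, 10, 11, 12, 13, 14, 16, 17, 18}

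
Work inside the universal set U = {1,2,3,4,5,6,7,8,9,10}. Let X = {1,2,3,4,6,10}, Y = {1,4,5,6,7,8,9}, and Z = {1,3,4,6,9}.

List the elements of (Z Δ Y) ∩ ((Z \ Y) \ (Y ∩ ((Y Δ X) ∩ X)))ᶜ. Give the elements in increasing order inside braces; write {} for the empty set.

{5,7,8}

Z Δ Y = {3,5,7,8}
Z \ Y = {3}
Y Δ X = {2,3,5,7,8,9,10}
(Y Δ X) ∩ X = {2,3,10}
Y ∩ ((Y Δ X) ∩ X) = {}
(Z \ Y) \ (Y ∩ ((Y Δ X) ∩ X)) = {3}
((Z \ Y) \ (Y ∩ ((Y Δ X) ∩ X)))ᶜ = {1,2,4,5,6,7,8,9,10}
(Z Δ Y) ∩ ((Z \ Y) \ (Y ∩ ((Y Δ X) ∩ X)))ᶜ = {5,7,8}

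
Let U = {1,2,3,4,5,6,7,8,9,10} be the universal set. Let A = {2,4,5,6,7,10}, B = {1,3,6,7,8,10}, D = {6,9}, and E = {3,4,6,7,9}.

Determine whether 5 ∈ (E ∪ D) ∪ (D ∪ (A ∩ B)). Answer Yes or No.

5 ∉ E and 5 ∉ D, so 5 ∉ E ∪ D
5 ∈ A and 5 ∉ B, so 5 ∉ A ∩ B
5 ∉ D and 5 ∉ (A ∩ B), so 5 ∉ D ∪ (A ∩ B)
5 ∉ (E ∪ D) and 5 ∉ (D ∪ (A ∩ B)), so 5 ∉ (E ∪ D) ∪ (D ∪ (A ∩ B))

No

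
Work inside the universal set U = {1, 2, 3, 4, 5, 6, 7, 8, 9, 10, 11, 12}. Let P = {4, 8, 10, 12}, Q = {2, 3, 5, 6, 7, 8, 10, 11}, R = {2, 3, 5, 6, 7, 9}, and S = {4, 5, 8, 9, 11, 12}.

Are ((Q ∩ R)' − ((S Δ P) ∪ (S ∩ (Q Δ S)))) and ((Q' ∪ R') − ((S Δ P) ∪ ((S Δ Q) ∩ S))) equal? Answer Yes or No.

Yes

Q ∩ R = {2, 3, 5, 6, 7}
(Q ∩ R)' = {1, 4, 8, 9, 10, 11, 12}
S Δ P = {5, 9, 10, 11}
Q Δ S = {2, 3, 4, 6, 7, 9, 10, 12}
S ∩ (Q Δ S) = {4, 9, 12}
(S Δ P) ∪ (S ∩ (Q Δ S)) = {4, 5, 9, 10, 11, 12}
(Q ∩ R)' − ((S Δ P) ∪ (S ∩ (Q Δ S))) = {1, 8}
Q' = {1, 4, 9, 12}
R' = {1, 4, 8, 10, 11, 12}
Q' ∪ R' = {1, 4, 8, 9, 10, 11, 12}
S Δ Q = {2, 3, 4, 6, 7, 9, 10, 12}
(S Δ Q) ∩ S = {4, 9, 12}
(S Δ P) ∪ ((S Δ Q) ∩ S) = {4, 5, 9, 10, 11, 12}
(Q' ∪ R') − ((S Δ P) ∪ ((S Δ Q) ∩ S)) = {1, 8}
Both equal {1, 8}, so (Q ∩ R)' − ((S Δ P) ∪ (S ∩ (Q Δ S))) = (Q' ∪ R') − ((S Δ P) ∪ ((S Δ Q) ∩ S)).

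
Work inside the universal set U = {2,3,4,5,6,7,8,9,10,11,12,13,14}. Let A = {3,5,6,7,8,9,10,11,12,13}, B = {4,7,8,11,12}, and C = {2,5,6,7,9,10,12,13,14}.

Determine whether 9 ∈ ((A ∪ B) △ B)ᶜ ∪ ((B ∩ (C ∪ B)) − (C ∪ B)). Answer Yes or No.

9 ∈ A and 9 ∉ B, so 9 ∈ A ∪ B
9 ∈ (A ∪ B) and 9 ∉ B, so 9 ∈ (A ∪ B) △ B
9 ∉ ((A ∪ B) △ B)ᶜ since 9 ∈ ((A ∪ B) △ B)
9 ∈ C and 9 ∉ B, so 9 ∈ C ∪ B
9 ∉ B and 9 ∈ (C ∪ B), so 9 ∉ B ∩ (C ∪ B)
9 ∈ C and 9 ∉ B, so 9 ∈ C ∪ B
9 ∉ (B ∩ (C ∪ B)) and 9 ∈ (C ∪ B), so 9 ∉ (B ∩ (C ∪ B)) − (C ∪ B)
9 ∉ ((A ∪ B) △ B)ᶜ and 9 ∉ ((B ∩ (C ∪ B)) − (C ∪ B)), so 9 ∉ ((A ∪ B) △ B)ᶜ ∪ ((B ∩ (C ∪ B)) − (C ∪ B))

No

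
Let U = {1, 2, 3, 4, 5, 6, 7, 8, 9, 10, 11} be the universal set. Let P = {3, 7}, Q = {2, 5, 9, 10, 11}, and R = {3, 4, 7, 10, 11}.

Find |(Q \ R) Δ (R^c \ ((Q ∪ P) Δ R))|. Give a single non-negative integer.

6

Q \ R = {2, 5, 9}
R^c = {1, 2, 5, 6, 8, 9}
Q ∪ P = {2, 3, 5, 7, 9, 10, 11}
(Q ∪ P) Δ R = {2, 4, 5, 9}
R^c \ ((Q ∪ P) Δ R) = {1, 6, 8}
(Q \ R) Δ (R^c \ ((Q ∪ P) Δ R)) = {1, 2, 5, 6, 8, 9}
|(Q \ R) Δ (R^c \ ((Q ∪ P) Δ R))| = 6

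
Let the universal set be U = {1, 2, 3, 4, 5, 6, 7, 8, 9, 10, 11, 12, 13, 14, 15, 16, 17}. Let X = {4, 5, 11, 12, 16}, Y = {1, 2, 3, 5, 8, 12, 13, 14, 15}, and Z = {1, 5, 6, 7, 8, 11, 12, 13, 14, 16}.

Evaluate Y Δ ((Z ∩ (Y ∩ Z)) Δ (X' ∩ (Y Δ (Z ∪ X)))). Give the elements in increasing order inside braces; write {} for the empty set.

{6, 7}

Y ∩ Z = {1, 5, 8, 12, 13, 14}
Z ∩ (Y ∩ Z) = {1, 5, 8, 12, 13, 14}
X' = {1, 2, 3, 6, 7, 8, 9, 10, 13, 14, 15, 17}
Z ∪ X = {1, 4, 5, 6, 7, 8, 11, 12, 13, 14, 16}
Y Δ (Z ∪ X) = {2, 3, 4, 6, 7, 11, 15, 16}
X' ∩ (Y Δ (Z ∪ X)) = {2, 3, 6, 7, 15}
(Z ∩ (Y ∩ Z)) Δ (X' ∩ (Y Δ (Z ∪ X))) = {1, 2, 3, 5, 6, 7, 8, 12, 13, 14, 15}
Y Δ ((Z ∩ (Y ∩ Z)) Δ (X' ∩ (Y Δ (Z ∪ X)))) = {6, 7}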